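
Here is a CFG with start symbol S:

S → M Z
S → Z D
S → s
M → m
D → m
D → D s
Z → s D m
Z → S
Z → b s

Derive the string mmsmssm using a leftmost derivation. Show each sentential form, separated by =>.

S => MZ => mZ => mS => mMZ => mmZ => mmsDm => mmsDsm => mmsDssm => mmsmssm

S => MZ   [S → M Z]
MZ => mZ   [M → m]
mZ => mS   [Z → S]
mS => mMZ   [S → M Z]
mMZ => mmZ   [M → m]
mmZ => mmsDm   [Z → s D m]
mmsDm => mmsDsm   [D → D s]
mmsDsm => mmsDssm   [D → D s]
mmsDssm => mmsmssm   [D → m]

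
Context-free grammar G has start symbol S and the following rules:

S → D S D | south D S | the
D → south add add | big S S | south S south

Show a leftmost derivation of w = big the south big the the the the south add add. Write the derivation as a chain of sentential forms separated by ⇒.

S ⇒ D S D   [S → D S D]
D S D ⇒ big S S S D   [D → big S S]
big S S S D ⇒ big the S S D   [S → the]
big the S S D ⇒ big the south D S S D   [S → south D S]
big the south D S S D ⇒ big the south big S S S S D   [D → big S S]
big the south big S S S S D ⇒ big the south big the S S S D   [S → the]
big the south big the S S S D ⇒ big the south big the the S S D   [S → the]
big the south big the the S S D ⇒ big the south big the the the S D   [S → the]
big the south big the the the S D ⇒ big the south big the the the the D   [S → the]
big the south big the the the the D ⇒ big the south big the the the the south add add   [D → south add add]

S ⇒ D S D ⇒ big S S S D ⇒ big the S S D ⇒ big the south D S S D ⇒ big the south big S S S S D ⇒ big the south big the S S S D ⇒ big the south big the the S S D ⇒ big the south big the the the S D ⇒ big the south big the the the the D ⇒ big the south big the the the the south add add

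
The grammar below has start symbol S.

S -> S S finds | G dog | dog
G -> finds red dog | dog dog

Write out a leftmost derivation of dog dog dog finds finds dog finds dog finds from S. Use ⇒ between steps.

S ⇒ S S finds   [S -> S S finds]
S S finds ⇒ S S finds S finds   [S -> S S finds]
S S finds S finds ⇒ S S finds S finds S finds   [S -> S S finds]
S S finds S finds S finds ⇒ dog S finds S finds S finds   [S -> dog]
dog S finds S finds S finds ⇒ dog S S finds finds S finds S finds   [S -> S S finds]
dog S S finds finds S finds S finds ⇒ dog dog S finds finds S finds S finds   [S -> dog]
dog dog S finds finds S finds S finds ⇒ dog dog dog finds finds S finds S finds   [S -> dog]
dog dog dog finds finds S finds S finds ⇒ dog dog dog finds finds dog finds S finds   [S -> dog]
dog dog dog finds finds dog finds S finds ⇒ dog dog dog finds finds dog finds dog finds   [S -> dog]

S ⇒ S S finds ⇒ S S finds S finds ⇒ S S finds S finds S finds ⇒ dog S finds S finds S finds ⇒ dog S S finds finds S finds S finds ⇒ dog dog S finds finds S finds S finds ⇒ dog dog dog finds finds S finds S finds ⇒ dog dog dog finds finds dog finds S finds ⇒ dog dog dog finds finds dog finds dog finds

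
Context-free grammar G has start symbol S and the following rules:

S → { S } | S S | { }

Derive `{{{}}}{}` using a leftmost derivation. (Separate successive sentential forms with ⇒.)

S ⇒ SS ⇒ {S}S ⇒ {{S}}S ⇒ {{{}}}S ⇒ {{{}}}{}

S ⇒ SS   [S → S S]
SS ⇒ {S}S   [S → { S }]
{S}S ⇒ {{S}}S   [S → { S }]
{{S}}S ⇒ {{{}}}S   [S → { }]
{{{}}}S ⇒ {{{}}}{}   [S → { }]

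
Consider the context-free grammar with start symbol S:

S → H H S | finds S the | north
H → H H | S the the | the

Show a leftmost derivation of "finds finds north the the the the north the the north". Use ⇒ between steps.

S ⇒ H H S ⇒ S the the H S ⇒ finds S the the the H S ⇒ finds finds S the the the the H S ⇒ finds finds north the the the the H S ⇒ finds finds north the the the the S the the S ⇒ finds finds north the the the the north the the S ⇒ finds finds north the the the the north the the north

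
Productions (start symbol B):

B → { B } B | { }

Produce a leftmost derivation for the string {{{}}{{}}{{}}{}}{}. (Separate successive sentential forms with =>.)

B => {B}B => {{B}B}B => {{{}}B}B => {{{}}{B}B}B => {{{}}{{}}B}B => {{{}}{{}}{B}B}B => {{{}}{{}}{{}}B}B => {{{}}{{}}{{}}{}}B => {{{}}{{}}{{}}{}}{}

B => {B}B   [B → { B } B]
{B}B => {{B}B}B   [B → { B } B]
{{B}B}B => {{{}}B}B   [B → { }]
{{{}}B}B => {{{}}{B}B}B   [B → { B } B]
{{{}}{B}B}B => {{{}}{{}}B}B   [B → { }]
{{{}}{{}}B}B => {{{}}{{}}{B}B}B   [B → { B } B]
{{{}}{{}}{B}B}B => {{{}}{{}}{{}}B}B   [B → { }]
{{{}}{{}}{{}}B}B => {{{}}{{}}{{}}{}}B   [B → { }]
{{{}}{{}}{{}}{}}B => {{{}}{{}}{{}}{}}{}   [B → { }]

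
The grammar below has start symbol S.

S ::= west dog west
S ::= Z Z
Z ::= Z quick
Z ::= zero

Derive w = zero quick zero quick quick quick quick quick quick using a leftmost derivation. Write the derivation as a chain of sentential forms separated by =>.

S => Z Z   [S ::= Z Z]
Z Z => Z quick Z   [Z ::= Z quick]
Z quick Z => zero quick Z   [Z ::= zero]
zero quick Z => zero quick Z quick   [Z ::= Z quick]
zero quick Z quick => zero quick Z quick quick   [Z ::= Z quick]
zero quick Z quick quick => zero quick Z quick quick quick   [Z ::= Z quick]
zero quick Z quick quick quick => zero quick Z quick quick quick quick   [Z ::= Z quick]
zero quick Z quick quick quick quick => zero quick Z quick quick quick quick quick   [Z ::= Z quick]
zero quick Z quick quick quick quick quick => zero quick Z quick quick quick quick quick quick   [Z ::= Z quick]
zero quick Z quick quick quick quick quick quick => zero quick zero quick quick quick quick quick quick   [Z ::= zero]

S => Z Z => Z quick Z => zero quick Z => zero quick Z quick => zero quick Z quick quick => zero quick Z quick quick quick => zero quick Z quick quick quick quick => zero quick Z quick quick quick quick quick => zero quick Z quick quick quick quick quick quick => zero quick zero quick quick quick quick quick quick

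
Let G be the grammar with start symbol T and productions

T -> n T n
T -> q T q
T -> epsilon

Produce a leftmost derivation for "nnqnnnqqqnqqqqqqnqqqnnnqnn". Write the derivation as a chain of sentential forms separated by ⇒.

T ⇒ nTn   [T -> n T n]
nTn ⇒ nnTnn   [T -> n T n]
nnTnn ⇒ nnqTqnn   [T -> q T q]
nnqTqnn ⇒ nnqnTnqnn   [T -> n T n]
nnqnTnqnn ⇒ nnqnnTnnqnn   [T -> n T n]
nnqnnTnnqnn ⇒ nnqnnnTnnnqnn   [T -> n T n]
nnqnnnTnnnqnn ⇒ nnqnnnqTqnnnqnn   [T -> q T q]
nnqnnnqTqnnnqnn ⇒ nnqnnnqqTqqnnnqnn   [T -> q T q]
nnqnnnqqTqqnnnqnn ⇒ nnqnnnqqqTqqqnnnqnn   [T -> q T q]
nnqnnnqqqTqqqnnnqnn ⇒ nnqnnnqqqnTnqqqnnnqnn   [T -> n T n]
nnqnnnqqqnTnqqqnnnqnn ⇒ nnqnnnqqqnqTqnqqqnnnqnn   [T -> q T q]
nnqnnnqqqnqTqnqqqnnnqnn ⇒ nnqnnnqqqnqqTqqnqqqnnnqnn   [T -> q T q]
nnqnnnqqqnqqTqqnqqqnnnqnn ⇒ nnqnnnqqqnqqqTqqqnqqqnnnqnn   [T -> q T q]
nnqnnnqqqnqqqTqqqnqqqnnnqnn ⇒ nnqnnnqqqnqqqqqqnqqqnnnqnn   [T -> epsilon]

T ⇒ nTn ⇒ nnTnn ⇒ nnqTqnn ⇒ nnqnTnqnn ⇒ nnqnnTnnqnn ⇒ nnqnnnTnnnqnn ⇒ nnqnnnqTqnnnqnn ⇒ nnqnnnqqTqqnnnqnn ⇒ nnqnnnqqqTqqqnnnqnn ⇒ nnqnnnqqqnTnqqqnnnqnn ⇒ nnqnnnqqqnqTqnqqqnnnqnn ⇒ nnqnnnqqqnqqTqqnqqqnnnqnn ⇒ nnqnnnqqqnqqqTqqqnqqqnnnqnn ⇒ nnqnnnqqqnqqqqqqnqqqnnnqnn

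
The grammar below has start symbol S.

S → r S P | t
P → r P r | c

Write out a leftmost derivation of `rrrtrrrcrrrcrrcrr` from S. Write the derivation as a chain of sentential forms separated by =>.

S => rSP   [S → r S P]
rSP => rrSPP   [S → r S P]
rrSPP => rrrSPPP   [S → r S P]
rrrSPPP => rrrtPPP   [S → t]
rrrtPPP => rrrtrPrPP   [P → r P r]
rrrtrPrPP => rrrtrrPrrPP   [P → r P r]
rrrtrrPrrPP => rrrtrrrPrrrPP   [P → r P r]
rrrtrrrPrrrPP => rrrtrrrcrrrPP   [P → c]
rrrtrrrcrrrPP => rrrtrrrcrrrcP   [P → c]
rrrtrrrcrrrcP => rrrtrrrcrrrcrPr   [P → r P r]
rrrtrrrcrrrcrPr => rrrtrrrcrrrcrrPrr   [P → r P r]
rrrtrrrcrrrcrrPrr => rrrtrrrcrrrcrrcrr   [P → c]

S=>rSP=>rrSPP=>rrrSPPP=>rrrtPPP=>rrrtrPrPP=>rrrtrrPrrPP=>rrrtrrrPrrrPP=>rrrtrrrcrrrPP=>rrrtrrrcrrrcP=>rrrtrrrcrrrcrPr=>rrrtrrrcrrrcrrPrr=>rrrtrrrcrrrcrrcrr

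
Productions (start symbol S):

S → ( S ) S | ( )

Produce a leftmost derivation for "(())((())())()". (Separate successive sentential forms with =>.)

S => (S)S => (())S => (())(S)S => (())((S)S)S => (())((())S)S => (())((())())S => (())((())())()

S => (S)S   [S → ( S ) S]
(S)S => (())S   [S → ( )]
(())S => (())(S)S   [S → ( S ) S]
(())(S)S => (())((S)S)S   [S → ( S ) S]
(())((S)S)S => (())((())S)S   [S → ( )]
(())((())S)S => (())((())())S   [S → ( )]
(())((())())S => (())((())())()   [S → ( )]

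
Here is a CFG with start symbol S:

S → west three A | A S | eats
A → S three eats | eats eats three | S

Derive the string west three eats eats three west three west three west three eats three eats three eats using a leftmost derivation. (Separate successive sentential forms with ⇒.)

S ⇒ west three A ⇒ west three S ⇒ west three A S ⇒ west three eats eats three S ⇒ west three eats eats three west three A ⇒ west three eats eats three west three S three eats ⇒ west three eats eats three west three west three A three eats ⇒ west three eats eats three west three west three S three eats ⇒ west three eats eats three west three west three west three A three eats ⇒ west three eats eats three west three west three west three S three eats three eats ⇒ west three eats eats three west three west three west three eats three eats three eats

S ⇒ west three A   [S → west three A]
west three A ⇒ west three S   [A → S]
west three S ⇒ west three A S   [S → A S]
west three A S ⇒ west three eats eats three S   [A → eats eats three]
west three eats eats three S ⇒ west three eats eats three west three A   [S → west three A]
west three eats eats three west three A ⇒ west three eats eats three west three S three eats   [A → S three eats]
west three eats eats three west three S three eats ⇒ west three eats eats three west three west three A three eats   [S → west three A]
west three eats eats three west three west three A three eats ⇒ west three eats eats three west three west three S three eats   [A → S]
west three eats eats three west three west three S three eats ⇒ west three eats eats three west three west three west three A three eats   [S → west three A]
west three eats eats three west three west three west three A three eats ⇒ west three eats eats three west three west three west three S three eats three eats   [A → S three eats]
west three eats eats three west three west three west three S three eats three eats ⇒ west three eats eats three west three west three west three eats three eats three eats   [S → eats]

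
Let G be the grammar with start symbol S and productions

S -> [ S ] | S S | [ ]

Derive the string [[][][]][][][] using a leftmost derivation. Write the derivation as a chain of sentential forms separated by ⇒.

S ⇒ SS ⇒ SSS ⇒ SSSS ⇒ [S]SSS ⇒ [SS]SSS ⇒ [SSS]SSS ⇒ [[]SS]SSS ⇒ [[][]S]SSS ⇒ [[][][]]SSS ⇒ [[][][]][]SS ⇒ [[][][]][][]S ⇒ [[][][]][][][]

S ⇒ SS   [S -> S S]
SS ⇒ SSS   [S -> S S]
SSS ⇒ SSSS   [S -> S S]
SSSS ⇒ [S]SSS   [S -> [ S ]]
[S]SSS ⇒ [SS]SSS   [S -> S S]
[SS]SSS ⇒ [SSS]SSS   [S -> S S]
[SSS]SSS ⇒ [[]SS]SSS   [S -> [ ]]
[[]SS]SSS ⇒ [[][]S]SSS   [S -> [ ]]
[[][]S]SSS ⇒ [[][][]]SSS   [S -> [ ]]
[[][][]]SSS ⇒ [[][][]][]SS   [S -> [ ]]
[[][][]][]SS ⇒ [[][][]][][]S   [S -> [ ]]
[[][][]][][]S ⇒ [[][][]][][][]   [S -> [ ]]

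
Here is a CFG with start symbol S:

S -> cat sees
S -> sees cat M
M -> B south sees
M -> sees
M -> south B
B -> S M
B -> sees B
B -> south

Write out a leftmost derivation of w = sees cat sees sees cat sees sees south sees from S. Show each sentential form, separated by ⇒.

S ⇒ sees cat M   [S -> sees cat M]
sees cat M ⇒ sees cat B south sees   [M -> B south sees]
sees cat B south sees ⇒ sees cat sees B south sees   [B -> sees B]
sees cat sees B south sees ⇒ sees cat sees S M south sees   [B -> S M]
sees cat sees S M south sees ⇒ sees cat sees sees cat M M south sees   [S -> sees cat M]
sees cat sees sees cat M M south sees ⇒ sees cat sees sees cat sees M south sees   [M -> sees]
sees cat sees sees cat sees M south sees ⇒ sees cat sees sees cat sees sees south sees   [M -> sees]

S ⇒ sees cat M ⇒ sees cat B south sees ⇒ sees cat sees B south sees ⇒ sees cat sees S M south sees ⇒ sees cat sees sees cat M M south sees ⇒ sees cat sees sees cat sees M south sees ⇒ sees cat sees sees cat sees sees south sees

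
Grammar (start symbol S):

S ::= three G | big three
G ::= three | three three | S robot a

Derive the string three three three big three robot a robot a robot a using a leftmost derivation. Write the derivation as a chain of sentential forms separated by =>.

S => three G => three S robot a => three three G robot a => three three S robot a robot a => three three three G robot a robot a => three three three S robot a robot a robot a => three three three big three robot a robot a robot a

S => three G   [S ::= three G]
three G => three S robot a   [G ::= S robot a]
three S robot a => three three G robot a   [S ::= three G]
three three G robot a => three three S robot a robot a   [G ::= S robot a]
three three S robot a robot a => three three three G robot a robot a   [S ::= three G]
three three three G robot a robot a => three three three S robot a robot a robot a   [G ::= S robot a]
three three three S robot a robot a robot a => three three three big three robot a robot a robot a   [S ::= big three]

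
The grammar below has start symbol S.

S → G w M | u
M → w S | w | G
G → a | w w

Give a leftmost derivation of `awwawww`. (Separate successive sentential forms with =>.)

S => GwM   [S → G w M]
GwM => awM   [G → a]
awM => awwS   [M → w S]
awwS => awwGwM   [S → G w M]
awwGwM => awwawM   [G → a]
awwawM => awwawG   [M → G]
awwawG => awwawww   [G → w w]

S => GwM => awM => awwS => awwGwM => awwawM => awwawG => awwawww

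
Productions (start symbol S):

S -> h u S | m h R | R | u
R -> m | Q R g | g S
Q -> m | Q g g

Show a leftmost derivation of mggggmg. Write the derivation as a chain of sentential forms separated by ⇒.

S ⇒ R   [S -> R]
R ⇒ QRg   [R -> Q R g]
QRg ⇒ QggRg   [Q -> Q g g]
QggRg ⇒ QggggRg   [Q -> Q g g]
QggggRg ⇒ mggggRg   [Q -> m]
mggggRg ⇒ mggggmg   [R -> m]

S⇒R⇒QRg⇒QggRg⇒QggggRg⇒mggggRg⇒mggggmg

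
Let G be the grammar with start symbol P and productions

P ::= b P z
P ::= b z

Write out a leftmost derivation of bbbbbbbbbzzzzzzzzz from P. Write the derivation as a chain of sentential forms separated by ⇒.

P ⇒ bPz   [P ::= b P z]
bPz ⇒ bbPzz   [P ::= b P z]
bbPzz ⇒ bbbPzzz   [P ::= b P z]
bbbPzzz ⇒ bbbbPzzzz   [P ::= b P z]
bbbbPzzzz ⇒ bbbbbPzzzzz   [P ::= b P z]
bbbbbPzzzzz ⇒ bbbbbbPzzzzzz   [P ::= b P z]
bbbbbbPzzzzzz ⇒ bbbbbbbPzzzzzzz   [P ::= b P z]
bbbbbbbPzzzzzzz ⇒ bbbbbbbbPzzzzzzzz   [P ::= b P z]
bbbbbbbbPzzzzzzzz ⇒ bbbbbbbbbzzzzzzzzz   [P ::= b z]

P⇒bPz⇒bbPzz⇒bbbPzzz⇒bbbbPzzzz⇒bbbbbPzzzzz⇒bbbbbbPzzzzzz⇒bbbbbbbPzzzzzzz⇒bbbbbbbbPzzzzzzzz⇒bbbbbbbbbzzzzzzzzz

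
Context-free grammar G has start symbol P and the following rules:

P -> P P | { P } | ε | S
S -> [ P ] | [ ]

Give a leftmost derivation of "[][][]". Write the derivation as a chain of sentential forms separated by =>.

P => PP   [P -> P P]
PP => SP   [P -> S]
SP => []P   [S -> [ ]]
[]P => []PP   [P -> P P]
[]PP => []SP   [P -> S]
[]SP => [][]P   [S -> [ ]]
[][]P => [][]PP   [P -> P P]
[][]PP => [][]PPP   [P -> P P]
[][]PPP => [][]SPP   [P -> S]
[][]SPP => [][][]PP   [S -> [ ]]
[][][]PP => [][][]P   [P -> ε]
[][][]P => [][][]   [P -> ε]

P => PP => SP => []P => []PP => []SP => [][]P => [][]PP => [][]PPP => [][]SPP => [][][]PP => [][][]P => [][][]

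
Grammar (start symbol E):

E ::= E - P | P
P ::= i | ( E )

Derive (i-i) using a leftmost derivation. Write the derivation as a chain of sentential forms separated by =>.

E => P   [E ::= P]
P => (E)   [P ::= ( E )]
(E) => (E-P)   [E ::= E - P]
(E-P) => (P-P)   [E ::= P]
(P-P) => (i-P)   [P ::= i]
(i-P) => (i-i)   [P ::= i]

E=>P=>(E)=>(E-P)=>(P-P)=>(i-P)=>(i-i)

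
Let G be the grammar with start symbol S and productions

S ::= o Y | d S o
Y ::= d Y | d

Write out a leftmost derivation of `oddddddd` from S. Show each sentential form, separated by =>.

S => oY   [S ::= o Y]
oY => odY   [Y ::= d Y]
odY => oddY   [Y ::= d Y]
oddY => odddY   [Y ::= d Y]
odddY => oddddY   [Y ::= d Y]
oddddY => odddddY   [Y ::= d Y]
odddddY => oddddddY   [Y ::= d Y]
oddddddY => oddddddd   [Y ::= d]

S=>oY=>odY=>oddY=>odddY=>oddddY=>odddddY=>oddddddY=>oddddddd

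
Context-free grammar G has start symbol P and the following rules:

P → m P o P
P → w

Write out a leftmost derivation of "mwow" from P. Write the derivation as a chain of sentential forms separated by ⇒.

P ⇒ mPoP ⇒ mwoP ⇒ mwow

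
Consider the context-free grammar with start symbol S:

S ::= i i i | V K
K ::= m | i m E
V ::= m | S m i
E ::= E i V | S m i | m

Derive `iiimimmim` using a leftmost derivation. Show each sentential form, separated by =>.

S => VK   [S ::= V K]
VK => SmiK   [V ::= S m i]
SmiK => VKmiK   [S ::= V K]
VKmiK => SmiKmiK   [V ::= S m i]
SmiKmiK => iiimiKmiK   [S ::= i i i]
iiimiKmiK => iiimimmiK   [K ::= m]
iiimimmiK => iiimimmim   [K ::= m]

S=>VK=>SmiK=>VKmiK=>SmiKmiK=>iiimiKmiK=>iiimimmiK=>iiimimmim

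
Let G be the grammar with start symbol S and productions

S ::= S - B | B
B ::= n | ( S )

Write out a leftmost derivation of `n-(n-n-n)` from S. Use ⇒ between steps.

S ⇒ S-B ⇒ B-B ⇒ n-B ⇒ n-(S) ⇒ n-(S-B) ⇒ n-(S-B-B) ⇒ n-(B-B-B) ⇒ n-(n-B-B) ⇒ n-(n-n-B) ⇒ n-(n-n-n)

S ⇒ S-B   [S ::= S - B]
S-B ⇒ B-B   [S ::= B]
B-B ⇒ n-B   [B ::= n]
n-B ⇒ n-(S)   [B ::= ( S )]
n-(S) ⇒ n-(S-B)   [S ::= S - B]
n-(S-B) ⇒ n-(S-B-B)   [S ::= S - B]
n-(S-B-B) ⇒ n-(B-B-B)   [S ::= B]
n-(B-B-B) ⇒ n-(n-B-B)   [B ::= n]
n-(n-B-B) ⇒ n-(n-n-B)   [B ::= n]
n-(n-n-B) ⇒ n-(n-n-n)   [B ::= n]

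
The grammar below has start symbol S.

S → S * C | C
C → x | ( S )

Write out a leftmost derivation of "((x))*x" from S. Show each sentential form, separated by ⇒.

S⇒S*C⇒C*C⇒(S)*C⇒(C)*C⇒((S))*C⇒((C))*C⇒((x))*C⇒((x))*x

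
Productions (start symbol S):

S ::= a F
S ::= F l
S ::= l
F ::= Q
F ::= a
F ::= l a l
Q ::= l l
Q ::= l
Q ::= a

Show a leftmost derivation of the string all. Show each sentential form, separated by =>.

S => aF   [S ::= a F]
aF => aQ   [F ::= Q]
aQ => all   [Q ::= l l]

S=>aF=>aQ=>all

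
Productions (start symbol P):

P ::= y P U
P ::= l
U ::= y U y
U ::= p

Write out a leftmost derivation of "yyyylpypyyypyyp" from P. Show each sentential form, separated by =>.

P => yPU => yyPUU => yyyPUUU => yyyyPUUUU => yyyylUUUU => yyyylpUUU => yyyylpyUyUU => yyyylpypyUU => yyyylpypyyUyU => yyyylpypyyyUyyU => yyyylpypyyypyyU => yyyylpypyyypyyp

P => yPU   [P ::= y P U]
yPU => yyPUU   [P ::= y P U]
yyPUU => yyyPUUU   [P ::= y P U]
yyyPUUU => yyyyPUUUU   [P ::= y P U]
yyyyPUUUU => yyyylUUUU   [P ::= l]
yyyylUUUU => yyyylpUUU   [U ::= p]
yyyylpUUU => yyyylpyUyUU   [U ::= y U y]
yyyylpyUyUU => yyyylpypyUU   [U ::= p]
yyyylpypyUU => yyyylpypyyUyU   [U ::= y U y]
yyyylpypyyUyU => yyyylpypyyyUyyU   [U ::= y U y]
yyyylpypyyyUyyU => yyyylpypyyypyyU   [U ::= p]
yyyylpypyyypyyU => yyyylpypyyypyyp   [U ::= p]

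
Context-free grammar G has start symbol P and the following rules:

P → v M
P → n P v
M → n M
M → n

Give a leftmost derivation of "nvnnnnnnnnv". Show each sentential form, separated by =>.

P=>nPv=>nvMv=>nvnMv=>nvnnMv=>nvnnnMv=>nvnnnnMv=>nvnnnnnMv=>nvnnnnnnMv=>nvnnnnnnnMv=>nvnnnnnnnnv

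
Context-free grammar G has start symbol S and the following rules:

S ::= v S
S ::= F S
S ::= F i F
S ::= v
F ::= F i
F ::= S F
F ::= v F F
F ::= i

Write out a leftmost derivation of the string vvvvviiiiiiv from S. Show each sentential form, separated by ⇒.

S ⇒ FS   [S ::= F S]
FS ⇒ SFS   [F ::= S F]
SFS ⇒ vSFS   [S ::= v S]
vSFS ⇒ vvSFS   [S ::= v S]
vvSFS ⇒ vvvSFS   [S ::= v S]
vvvSFS ⇒ vvvFiFFS   [S ::= F i F]
vvvFiFFS ⇒ vvvvFFiFFS   [F ::= v F F]
vvvvFFiFFS ⇒ vvvvvFFFiFFS   [F ::= v F F]
vvvvvFFFiFFS ⇒ vvvvviFFiFFS   [F ::= i]
vvvvviFFiFFS ⇒ vvvvviiFiFFS   [F ::= i]
vvvvviiFiFFS ⇒ vvvvviiiiFFS   [F ::= i]
vvvvviiiiFFS ⇒ vvvvviiiiiFS   [F ::= i]
vvvvviiiiiFS ⇒ vvvvviiiiiiS   [F ::= i]
vvvvviiiiiiS ⇒ vvvvviiiiiiv   [S ::= v]

S ⇒ FS ⇒ SFS ⇒ vSFS ⇒ vvSFS ⇒ vvvSFS ⇒ vvvFiFFS ⇒ vvvvFFiFFS ⇒ vvvvvFFFiFFS ⇒ vvvvviFFiFFS ⇒ vvvvviiFiFFS ⇒ vvvvviiiiFFS ⇒ vvvvviiiiiFS ⇒ vvvvviiiiiiS ⇒ vvvvviiiiiiv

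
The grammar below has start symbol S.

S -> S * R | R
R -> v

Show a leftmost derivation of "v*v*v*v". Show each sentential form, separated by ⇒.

S ⇒ S*R ⇒ S*R*R ⇒ S*R*R*R ⇒ R*R*R*R ⇒ v*R*R*R ⇒ v*v*R*R ⇒ v*v*v*R ⇒ v*v*v*v

S ⇒ S*R   [S -> S * R]
S*R ⇒ S*R*R   [S -> S * R]
S*R*R ⇒ S*R*R*R   [S -> S * R]
S*R*R*R ⇒ R*R*R*R   [S -> R]
R*R*R*R ⇒ v*R*R*R   [R -> v]
v*R*R*R ⇒ v*v*R*R   [R -> v]
v*v*R*R ⇒ v*v*v*R   [R -> v]
v*v*v*R ⇒ v*v*v*v   [R -> v]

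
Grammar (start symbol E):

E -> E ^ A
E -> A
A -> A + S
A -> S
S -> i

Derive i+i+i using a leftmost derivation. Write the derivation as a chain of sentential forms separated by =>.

E => A => A+S => A+S+S => S+S+S => i+S+S => i+i+S => i+i+i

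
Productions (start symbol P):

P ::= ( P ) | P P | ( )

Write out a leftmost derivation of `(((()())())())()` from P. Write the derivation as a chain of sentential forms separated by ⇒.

P⇒PP⇒(P)P⇒(PP)P⇒((P)P)P⇒((PP)P)P⇒(((P)P)P)P⇒(((PP)P)P)P⇒(((()P)P)P)P⇒(((()())P)P)P⇒(((()())())P)P⇒(((()())())())P⇒(((()())())())()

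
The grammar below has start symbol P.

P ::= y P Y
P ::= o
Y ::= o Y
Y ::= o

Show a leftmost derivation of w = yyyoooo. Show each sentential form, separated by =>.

P=>yPY=>yyPYY=>yyyPYYY=>yyyoYYY=>yyyooYY=>yyyoooY=>yyyoooo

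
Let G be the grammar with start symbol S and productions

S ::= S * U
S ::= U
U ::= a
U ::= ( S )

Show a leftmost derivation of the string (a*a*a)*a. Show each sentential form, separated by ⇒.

S ⇒ S*U   [S ::= S * U]
S*U ⇒ U*U   [S ::= U]
U*U ⇒ (S)*U   [U ::= ( S )]
(S)*U ⇒ (S*U)*U   [S ::= S * U]
(S*U)*U ⇒ (S*U*U)*U   [S ::= S * U]
(S*U*U)*U ⇒ (U*U*U)*U   [S ::= U]
(U*U*U)*U ⇒ (a*U*U)*U   [U ::= a]
(a*U*U)*U ⇒ (a*a*U)*U   [U ::= a]
(a*a*U)*U ⇒ (a*a*a)*U   [U ::= a]
(a*a*a)*U ⇒ (a*a*a)*a   [U ::= a]

S ⇒ S*U ⇒ U*U ⇒ (S)*U ⇒ (S*U)*U ⇒ (S*U*U)*U ⇒ (U*U*U)*U ⇒ (a*U*U)*U ⇒ (a*a*U)*U ⇒ (a*a*a)*U ⇒ (a*a*a)*a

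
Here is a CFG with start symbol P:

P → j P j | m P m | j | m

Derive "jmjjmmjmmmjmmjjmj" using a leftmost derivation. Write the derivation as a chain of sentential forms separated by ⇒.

P⇒jPj⇒jmPmj⇒jmjPjmj⇒jmjjPjjmj⇒jmjjmPmjjmj⇒jmjjmmPmmjjmj⇒jmjjmmjPjmmjjmj⇒jmjjmmjmPmjmmjjmj⇒jmjjmmjmmmjmmjjmj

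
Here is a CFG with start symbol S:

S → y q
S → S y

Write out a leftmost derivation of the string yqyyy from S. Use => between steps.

S => Sy => Syy => Syyy => yqyyy

S => Sy   [S → S y]
Sy => Syy   [S → S y]
Syy => Syyy   [S → S y]
Syyy => yqyyy   [S → y q]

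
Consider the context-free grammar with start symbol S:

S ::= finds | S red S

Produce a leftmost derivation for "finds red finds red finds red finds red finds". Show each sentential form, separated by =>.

S => S red S   [S ::= S red S]
S red S => S red S red S   [S ::= S red S]
S red S red S => S red S red S red S   [S ::= S red S]
S red S red S red S => S red S red S red S red S   [S ::= S red S]
S red S red S red S red S => finds red S red S red S red S   [S ::= finds]
finds red S red S red S red S => finds red finds red S red S red S   [S ::= finds]
finds red finds red S red S red S => finds red finds red finds red S red S   [S ::= finds]
finds red finds red finds red S red S => finds red finds red finds red finds red S   [S ::= finds]
finds red finds red finds red finds red S => finds red finds red finds red finds red finds   [S ::= finds]

S => S red S => S red S red S => S red S red S red S => S red S red S red S red S => finds red S red S red S red S => finds red finds red S red S red S => finds red finds red finds red S red S => finds red finds red finds red finds red S => finds red finds red finds red finds red finds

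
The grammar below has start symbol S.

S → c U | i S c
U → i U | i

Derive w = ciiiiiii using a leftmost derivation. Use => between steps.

S => cU => ciU => ciiU => ciiiU => ciiiiU => ciiiiiU => ciiiiiiU => ciiiiiii

S => cU   [S → c U]
cU => ciU   [U → i U]
ciU => ciiU   [U → i U]
ciiU => ciiiU   [U → i U]
ciiiU => ciiiiU   [U → i U]
ciiiiU => ciiiiiU   [U → i U]
ciiiiiU => ciiiiiiU   [U → i U]
ciiiiiiU => ciiiiiii   [U → i]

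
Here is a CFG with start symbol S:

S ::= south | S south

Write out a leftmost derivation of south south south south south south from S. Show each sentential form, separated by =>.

S => S south   [S ::= S south]
S south => S south south   [S ::= S south]
S south south => S south south south   [S ::= S south]
S south south south => S south south south south   [S ::= S south]
S south south south south => S south south south south south   [S ::= S south]
S south south south south south => south south south south south south   [S ::= south]

S => S south => S south south => S south south south => S south south south south => S south south south south south => south south south south south south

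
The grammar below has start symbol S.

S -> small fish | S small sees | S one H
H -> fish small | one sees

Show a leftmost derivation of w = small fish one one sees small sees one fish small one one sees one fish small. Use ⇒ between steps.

S ⇒ S one H ⇒ S one H one H ⇒ S one H one H one H ⇒ S small sees one H one H one H ⇒ S one H small sees one H one H one H ⇒ small fish one H small sees one H one H one H ⇒ small fish one one sees small sees one H one H one H ⇒ small fish one one sees small sees one fish small one H one H ⇒ small fish one one sees small sees one fish small one one sees one H ⇒ small fish one one sees small sees one fish small one one sees one fish small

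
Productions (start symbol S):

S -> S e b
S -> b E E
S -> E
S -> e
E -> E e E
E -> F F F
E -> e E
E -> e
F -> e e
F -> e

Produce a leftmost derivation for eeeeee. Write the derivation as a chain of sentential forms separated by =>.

S => E => FFF => eeFF => eeeeF => eeeeee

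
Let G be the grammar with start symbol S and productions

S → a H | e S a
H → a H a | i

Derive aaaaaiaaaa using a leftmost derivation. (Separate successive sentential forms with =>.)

S => aH   [S → a H]
aH => aaHa   [H → a H a]
aaHa => aaaHaa   [H → a H a]
aaaHaa => aaaaHaaa   [H → a H a]
aaaaHaaa => aaaaaHaaaa   [H → a H a]
aaaaaHaaaa => aaaaaiaaaa   [H → i]

S => aH => aaHa => aaaHaa => aaaaHaaa => aaaaaHaaaa => aaaaaiaaaa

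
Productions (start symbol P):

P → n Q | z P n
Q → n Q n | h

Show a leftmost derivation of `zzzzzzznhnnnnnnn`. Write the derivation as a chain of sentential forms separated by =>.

P => zPn   [P → z P n]
zPn => zzPnn   [P → z P n]
zzPnn => zzzPnnn   [P → z P n]
zzzPnnn => zzzzPnnnn   [P → z P n]
zzzzPnnnn => zzzzzPnnnnn   [P → z P n]
zzzzzPnnnnn => zzzzzzPnnnnnn   [P → z P n]
zzzzzzPnnnnnn => zzzzzzzPnnnnnnn   [P → z P n]
zzzzzzzPnnnnnnn => zzzzzzznQnnnnnnn   [P → n Q]
zzzzzzznQnnnnnnn => zzzzzzznhnnnnnnn   [Q → h]

P => zPn => zzPnn => zzzPnnn => zzzzPnnnn => zzzzzPnnnnn => zzzzzzPnnnnnn => zzzzzzzPnnnnnnn => zzzzzzznQnnnnnnn => zzzzzzznhnnnnnnn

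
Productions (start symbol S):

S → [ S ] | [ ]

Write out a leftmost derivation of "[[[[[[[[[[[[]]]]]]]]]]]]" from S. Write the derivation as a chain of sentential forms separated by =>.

S=>[S]=>[[S]]=>[[[S]]]=>[[[[S]]]]=>[[[[[S]]]]]=>[[[[[[S]]]]]]=>[[[[[[[S]]]]]]]=>[[[[[[[[S]]]]]]]]=>[[[[[[[[[S]]]]]]]]]=>[[[[[[[[[[S]]]]]]]]]]=>[[[[[[[[[[[S]]]]]]]]]]]=>[[[[[[[[[[[[]]]]]]]]]]]]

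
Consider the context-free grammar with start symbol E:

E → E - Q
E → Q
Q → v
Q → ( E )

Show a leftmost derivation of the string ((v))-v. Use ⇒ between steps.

E⇒E-Q⇒Q-Q⇒(E)-Q⇒(Q)-Q⇒((E))-Q⇒((Q))-Q⇒((v))-Q⇒((v))-v

E ⇒ E-Q   [E → E - Q]
E-Q ⇒ Q-Q   [E → Q]
Q-Q ⇒ (E)-Q   [Q → ( E )]
(E)-Q ⇒ (Q)-Q   [E → Q]
(Q)-Q ⇒ ((E))-Q   [Q → ( E )]
((E))-Q ⇒ ((Q))-Q   [E → Q]
((Q))-Q ⇒ ((v))-Q   [Q → v]
((v))-Q ⇒ ((v))-v   [Q → v]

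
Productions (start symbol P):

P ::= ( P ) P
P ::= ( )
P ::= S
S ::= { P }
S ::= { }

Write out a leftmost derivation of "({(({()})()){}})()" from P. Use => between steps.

P=>(P)P=>(S)P=>({P})P=>({(P)P})P=>({((P)P)P})P=>({((S)P)P})P=>({(({P})P)P})P=>({(({()})P)P})P=>({(({()})())P})P=>({(({()})())S})P=>({(({()})()){}})P=>({(({()})()){}})()

P => (P)P   [P ::= ( P ) P]
(P)P => (S)P   [P ::= S]
(S)P => ({P})P   [S ::= { P }]
({P})P => ({(P)P})P   [P ::= ( P ) P]
({(P)P})P => ({((P)P)P})P   [P ::= ( P ) P]
({((P)P)P})P => ({((S)P)P})P   [P ::= S]
({((S)P)P})P => ({(({P})P)P})P   [S ::= { P }]
({(({P})P)P})P => ({(({()})P)P})P   [P ::= ( )]
({(({()})P)P})P => ({(({()})())P})P   [P ::= ( )]
({(({()})())P})P => ({(({()})())S})P   [P ::= S]
({(({()})())S})P => ({(({()})()){}})P   [S ::= { }]
({(({()})()){}})P => ({(({()})()){}})()   [P ::= ( )]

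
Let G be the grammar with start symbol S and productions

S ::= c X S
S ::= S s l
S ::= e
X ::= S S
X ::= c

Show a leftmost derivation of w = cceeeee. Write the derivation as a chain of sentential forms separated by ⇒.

S⇒cXS⇒cSSS⇒ccXSSS⇒ccSSSSS⇒cceSSSS⇒cceeSSS⇒cceeeSS⇒cceeeeS⇒cceeeee

S ⇒ cXS   [S ::= c X S]
cXS ⇒ cSSS   [X ::= S S]
cSSS ⇒ ccXSSS   [S ::= c X S]
ccXSSS ⇒ ccSSSSS   [X ::= S S]
ccSSSSS ⇒ cceSSSS   [S ::= e]
cceSSSS ⇒ cceeSSS   [S ::= e]
cceeSSS ⇒ cceeeSS   [S ::= e]
cceeeSS ⇒ cceeeeS   [S ::= e]
cceeeeS ⇒ cceeeee   [S ::= e]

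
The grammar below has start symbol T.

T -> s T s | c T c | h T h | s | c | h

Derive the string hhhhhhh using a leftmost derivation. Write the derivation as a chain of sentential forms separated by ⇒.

T ⇒ hTh   [T -> h T h]
hTh ⇒ hhThh   [T -> h T h]
hhThh ⇒ hhhThhh   [T -> h T h]
hhhThhh ⇒ hhhhhhh   [T -> h]

T⇒hTh⇒hhThh⇒hhhThhh⇒hhhhhhh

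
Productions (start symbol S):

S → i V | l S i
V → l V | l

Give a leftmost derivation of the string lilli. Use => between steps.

S => lSi => liVi => lilVi => lilli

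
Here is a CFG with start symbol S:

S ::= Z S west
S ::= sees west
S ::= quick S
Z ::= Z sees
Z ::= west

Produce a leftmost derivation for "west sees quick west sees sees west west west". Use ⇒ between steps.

S ⇒ Z S west ⇒ Z sees S west ⇒ west sees S west ⇒ west sees quick S west ⇒ west sees quick Z S west west ⇒ west sees quick Z sees S west west ⇒ west sees quick west sees S west west ⇒ west sees quick west sees sees west west west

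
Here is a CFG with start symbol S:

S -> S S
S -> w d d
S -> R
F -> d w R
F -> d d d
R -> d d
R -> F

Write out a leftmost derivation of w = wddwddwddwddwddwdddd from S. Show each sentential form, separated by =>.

S => SS => SSS => SSSS => SSSSS => wddSSSS => wddwddSSS => wddwddSSSS => wddwddSSSSS => wddwddwddSSSS => wddwddwddwddSSS => wddwddwddwddwddSS => wddwddwddwddwddwddS => wddwddwddwddwddwddR => wddwddwddwddwddwdddd

S => SS   [S -> S S]
SS => SSS   [S -> S S]
SSS => SSSS   [S -> S S]
SSSS => SSSSS   [S -> S S]
SSSSS => wddSSSS   [S -> w d d]
wddSSSS => wddwddSSS   [S -> w d d]
wddwddSSS => wddwddSSSS   [S -> S S]
wddwddSSSS => wddwddSSSSS   [S -> S S]
wddwddSSSSS => wddwddwddSSSS   [S -> w d d]
wddwddwddSSSS => wddwddwddwddSSS   [S -> w d d]
wddwddwddwddSSS => wddwddwddwddwddSS   [S -> w d d]
wddwddwddwddwddSS => wddwddwddwddwddwddS   [S -> w d d]
wddwddwddwddwddwddS => wddwddwddwddwddwddR   [S -> R]
wddwddwddwddwddwddR => wddwddwddwddwddwdddd   [R -> d d]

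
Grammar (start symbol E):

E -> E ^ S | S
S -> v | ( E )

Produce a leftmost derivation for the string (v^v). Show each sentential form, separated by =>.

E => S => (E) => (E^S) => (S^S) => (v^S) => (v^v)

E => S   [E -> S]
S => (E)   [S -> ( E )]
(E) => (E^S)   [E -> E ^ S]
(E^S) => (S^S)   [E -> S]
(S^S) => (v^S)   [S -> v]
(v^S) => (v^v)   [S -> v]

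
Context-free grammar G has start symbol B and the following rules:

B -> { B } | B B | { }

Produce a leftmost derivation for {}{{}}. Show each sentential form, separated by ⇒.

B ⇒ BB ⇒ {}B ⇒ {}{B} ⇒ {}{{}}

B ⇒ BB   [B -> B B]
BB ⇒ {}B   [B -> { }]
{}B ⇒ {}{B}   [B -> { B }]
{}{B} ⇒ {}{{}}   [B -> { }]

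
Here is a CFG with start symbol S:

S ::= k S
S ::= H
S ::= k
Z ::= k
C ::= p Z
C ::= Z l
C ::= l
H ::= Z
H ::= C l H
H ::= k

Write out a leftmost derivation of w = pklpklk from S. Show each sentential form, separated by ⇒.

S ⇒ H   [S ::= H]
H ⇒ ClH   [H ::= C l H]
ClH ⇒ pZlH   [C ::= p Z]
pZlH ⇒ pklH   [Z ::= k]
pklH ⇒ pklClH   [H ::= C l H]
pklClH ⇒ pklpZlH   [C ::= p Z]
pklpZlH ⇒ pklpklH   [Z ::= k]
pklpklH ⇒ pklpklZ   [H ::= Z]
pklpklZ ⇒ pklpklk   [Z ::= k]

S ⇒ H ⇒ ClH ⇒ pZlH ⇒ pklH ⇒ pklClH ⇒ pklpZlH ⇒ pklpklH ⇒ pklpklZ ⇒ pklpklk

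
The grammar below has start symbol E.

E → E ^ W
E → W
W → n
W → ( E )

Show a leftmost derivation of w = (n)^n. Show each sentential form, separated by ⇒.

E ⇒ E^W ⇒ W^W ⇒ (E)^W ⇒ (W)^W ⇒ (n)^W ⇒ (n)^n

E ⇒ E^W   [E → E ^ W]
E^W ⇒ W^W   [E → W]
W^W ⇒ (E)^W   [W → ( E )]
(E)^W ⇒ (W)^W   [E → W]
(W)^W ⇒ (n)^W   [W → n]
(n)^W ⇒ (n)^n   [W → n]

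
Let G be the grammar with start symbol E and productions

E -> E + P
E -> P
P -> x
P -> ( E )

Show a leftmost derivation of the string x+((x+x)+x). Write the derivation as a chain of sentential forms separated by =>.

E => E+P   [E -> E + P]
E+P => P+P   [E -> P]
P+P => x+P   [P -> x]
x+P => x+(E)   [P -> ( E )]
x+(E) => x+(E+P)   [E -> E + P]
x+(E+P) => x+(P+P)   [E -> P]
x+(P+P) => x+((E)+P)   [P -> ( E )]
x+((E)+P) => x+((E+P)+P)   [E -> E + P]
x+((E+P)+P) => x+((P+P)+P)   [E -> P]
x+((P+P)+P) => x+((x+P)+P)   [P -> x]
x+((x+P)+P) => x+((x+x)+P)   [P -> x]
x+((x+x)+P) => x+((x+x)+x)   [P -> x]

E => E+P => P+P => x+P => x+(E) => x+(E+P) => x+(P+P) => x+((E)+P) => x+((E+P)+P) => x+((P+P)+P) => x+((x+P)+P) => x+((x+x)+P) => x+((x+x)+x)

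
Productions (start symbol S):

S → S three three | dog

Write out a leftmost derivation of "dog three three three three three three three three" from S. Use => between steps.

S => S three three => S three three three three => S three three three three three three => S three three three three three three three three => dog three three three three three three three three

S => S three three   [S → S three three]
S three three => S three three three three   [S → S three three]
S three three three three => S three three three three three three   [S → S three three]
S three three three three three three => S three three three three three three three three   [S → S three three]
S three three three three three three three three => dog three three three three three three three three   [S → dog]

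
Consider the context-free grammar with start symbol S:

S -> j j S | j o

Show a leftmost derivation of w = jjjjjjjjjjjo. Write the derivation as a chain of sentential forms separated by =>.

S => jjS => jjjjS => jjjjjjS => jjjjjjjjS => jjjjjjjjjjS => jjjjjjjjjjjo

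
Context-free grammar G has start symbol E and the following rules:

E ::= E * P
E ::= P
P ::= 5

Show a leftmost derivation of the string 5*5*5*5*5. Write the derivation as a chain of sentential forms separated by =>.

E => E*P   [E ::= E * P]
E*P => E*P*P   [E ::= E * P]
E*P*P => E*P*P*P   [E ::= E * P]
E*P*P*P => E*P*P*P*P   [E ::= E * P]
E*P*P*P*P => P*P*P*P*P   [E ::= P]
P*P*P*P*P => 5*P*P*P*P   [P ::= 5]
5*P*P*P*P => 5*5*P*P*P   [P ::= 5]
5*5*P*P*P => 5*5*5*P*P   [P ::= 5]
5*5*5*P*P => 5*5*5*5*P   [P ::= 5]
5*5*5*5*P => 5*5*5*5*5   [P ::= 5]

E => E*P => E*P*P => E*P*P*P => E*P*P*P*P => P*P*P*P*P => 5*P*P*P*P => 5*5*P*P*P => 5*5*5*P*P => 5*5*5*5*P => 5*5*5*5*5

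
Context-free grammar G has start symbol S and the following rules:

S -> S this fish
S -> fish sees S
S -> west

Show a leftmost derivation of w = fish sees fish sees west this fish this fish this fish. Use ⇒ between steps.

S ⇒ fish sees S ⇒ fish sees S this fish ⇒ fish sees fish sees S this fish ⇒ fish sees fish sees S this fish this fish ⇒ fish sees fish sees S this fish this fish this fish ⇒ fish sees fish sees west this fish this fish this fish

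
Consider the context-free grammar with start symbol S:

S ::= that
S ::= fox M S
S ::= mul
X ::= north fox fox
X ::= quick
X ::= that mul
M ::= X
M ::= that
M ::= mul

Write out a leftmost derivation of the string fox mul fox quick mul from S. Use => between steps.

S => fox M S => fox mul S => fox mul fox M S => fox mul fox X S => fox mul fox quick S => fox mul fox quick mul

S => fox M S   [S ::= fox M S]
fox M S => fox mul S   [M ::= mul]
fox mul S => fox mul fox M S   [S ::= fox M S]
fox mul fox M S => fox mul fox X S   [M ::= X]
fox mul fox X S => fox mul fox quick S   [X ::= quick]
fox mul fox quick S => fox mul fox quick mul   [S ::= mul]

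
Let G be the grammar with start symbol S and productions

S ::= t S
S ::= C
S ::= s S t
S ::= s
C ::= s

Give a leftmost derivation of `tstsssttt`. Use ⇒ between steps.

S ⇒ tS   [S ::= t S]
tS ⇒ tsSt   [S ::= s S t]
tsSt ⇒ tstSt   [S ::= t S]
tstSt ⇒ tstsStt   [S ::= s S t]
tstsStt ⇒ tstssSttt   [S ::= s S t]
tstssSttt ⇒ tstsssttt   [S ::= s]

S ⇒ tS ⇒ tsSt ⇒ tstSt ⇒ tstsStt ⇒ tstssSttt ⇒ tstsssttt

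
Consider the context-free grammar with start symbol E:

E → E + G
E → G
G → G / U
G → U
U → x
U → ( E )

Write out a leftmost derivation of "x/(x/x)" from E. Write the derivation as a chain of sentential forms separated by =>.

E => G => G/U => U/U => x/U => x/(E) => x/(G) => x/(G/U) => x/(U/U) => x/(x/U) => x/(x/x)

E => G   [E → G]
G => G/U   [G → G / U]
G/U => U/U   [G → U]
U/U => x/U   [U → x]
x/U => x/(E)   [U → ( E )]
x/(E) => x/(G)   [E → G]
x/(G) => x/(G/U)   [G → G / U]
x/(G/U) => x/(U/U)   [G → U]
x/(U/U) => x/(x/U)   [U → x]
x/(x/U) => x/(x/x)   [U → x]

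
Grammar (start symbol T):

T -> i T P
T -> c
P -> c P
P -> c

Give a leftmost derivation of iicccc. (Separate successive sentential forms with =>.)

T => iTP   [T -> i T P]
iTP => iiTPP   [T -> i T P]
iiTPP => iicPP   [T -> c]
iicPP => iiccPP   [P -> c P]
iiccPP => iicccP   [P -> c]
iicccP => iicccc   [P -> c]

T=>iTP=>iiTPP=>iicPP=>iiccPP=>iicccP=>iicccc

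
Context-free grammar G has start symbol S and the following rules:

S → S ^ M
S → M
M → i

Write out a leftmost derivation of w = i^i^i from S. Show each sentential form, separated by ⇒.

S ⇒ S^M   [S → S ^ M]
S^M ⇒ S^M^M   [S → S ^ M]
S^M^M ⇒ M^M^M   [S → M]
M^M^M ⇒ i^M^M   [M → i]
i^M^M ⇒ i^i^M   [M → i]
i^i^M ⇒ i^i^i   [M → i]

S⇒S^M⇒S^M^M⇒M^M^M⇒i^M^M⇒i^i^M⇒i^i^i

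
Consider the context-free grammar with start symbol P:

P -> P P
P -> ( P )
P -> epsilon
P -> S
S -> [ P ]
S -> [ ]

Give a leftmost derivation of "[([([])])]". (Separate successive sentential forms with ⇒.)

P ⇒ PP   [P -> P P]
PP ⇒ SP   [P -> S]
SP ⇒ [P]P   [S -> [ P ]]
[P]P ⇒ [(P)]P   [P -> ( P )]
[(P)]P ⇒ [(S)]P   [P -> S]
[(S)]P ⇒ [([P])]P   [S -> [ P ]]
[([P])]P ⇒ [([PP])]P   [P -> P P]
[([PP])]P ⇒ [([(P)P])]P   [P -> ( P )]
[([(P)P])]P ⇒ [([(S)P])]P   [P -> S]
[([(S)P])]P ⇒ [([([])P])]P   [S -> [ ]]
[([([])P])]P ⇒ [([([])])]P   [P -> epsilon]
[([([])])]P ⇒ [([([])])]   [P -> epsilon]

P⇒PP⇒SP⇒[P]P⇒[(P)]P⇒[(S)]P⇒[([P])]P⇒[([PP])]P⇒[([(P)P])]P⇒[([(S)P])]P⇒[([([])P])]P⇒[([([])])]P⇒[([([])])]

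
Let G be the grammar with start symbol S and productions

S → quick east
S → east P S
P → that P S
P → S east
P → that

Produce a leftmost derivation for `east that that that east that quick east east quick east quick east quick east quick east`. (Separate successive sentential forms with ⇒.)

S ⇒ east P S   [S → east P S]
east P S ⇒ east that P S S   [P → that P S]
east that P S S ⇒ east that that P S S S   [P → that P S]
east that that P S S S ⇒ east that that that P S S S S   [P → that P S]
east that that that P S S S S ⇒ east that that that S east S S S S   [P → S east]
east that that that S east S S S S ⇒ east that that that east P S east S S S S   [S → east P S]
east that that that east P S east S S S S ⇒ east that that that east that S east S S S S   [P → that]
east that that that east that S east S S S S ⇒ east that that that east that quick east east S S S S   [S → quick east]
east that that that east that quick east east S S S S ⇒ east that that that east that quick east east quick east S S S   [S → quick east]
east that that that east that quick east east quick east S S S ⇒ east that that that east that quick east east quick east quick east S S   [S → quick east]
east that that that east that quick east east quick east quick east S S ⇒ east that that that east that quick east east quick east quick east quick east S   [S → quick east]
east that that that east that quick east east quick east quick east quick east S ⇒ east that that that east that quick east east quick east quick east quick east quick east   [S → quick east]

S ⇒ east P S ⇒ east that P S S ⇒ east that that P S S S ⇒ east that that that P S S S S ⇒ east that that that S east S S S S ⇒ east that that that east P S east S S S S ⇒ east that that that east that S east S S S S ⇒ east that that that east that quick east east S S S S ⇒ east that that that east that quick east east quick east S S S ⇒ east that that that east that quick east east quick east quick east S S ⇒ east that that that east that quick east east quick east quick east quick east S ⇒ east that that that east that quick east east quick east quick east quick east quick east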